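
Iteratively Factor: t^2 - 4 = (t + 2)*(t - 2)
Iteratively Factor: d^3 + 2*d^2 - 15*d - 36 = (d - 4)*(d^2 + 6*d + 9) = (d - 4)*(d + 3)*(d + 3)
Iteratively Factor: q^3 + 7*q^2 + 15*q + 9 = (q + 3)*(q^2 + 4*q + 3) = (q + 3)^2*(q + 1)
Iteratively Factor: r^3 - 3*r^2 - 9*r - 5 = (r + 1)*(r^2 - 4*r - 5) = (r - 5)*(r + 1)*(r + 1)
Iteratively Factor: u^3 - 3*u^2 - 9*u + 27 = (u - 3)*(u^2 - 9) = (u - 3)*(u + 3)*(u - 3)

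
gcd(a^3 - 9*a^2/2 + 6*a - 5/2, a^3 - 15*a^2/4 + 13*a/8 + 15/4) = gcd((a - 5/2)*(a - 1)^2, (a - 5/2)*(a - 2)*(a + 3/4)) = a - 5/2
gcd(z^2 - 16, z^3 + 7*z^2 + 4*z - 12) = 1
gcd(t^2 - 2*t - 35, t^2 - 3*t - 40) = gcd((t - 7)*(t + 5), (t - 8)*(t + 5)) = t + 5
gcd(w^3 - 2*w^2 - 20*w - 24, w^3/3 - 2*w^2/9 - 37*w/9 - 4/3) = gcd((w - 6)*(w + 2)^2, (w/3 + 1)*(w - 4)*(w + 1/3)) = 1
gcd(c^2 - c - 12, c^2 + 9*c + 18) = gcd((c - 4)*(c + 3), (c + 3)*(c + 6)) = c + 3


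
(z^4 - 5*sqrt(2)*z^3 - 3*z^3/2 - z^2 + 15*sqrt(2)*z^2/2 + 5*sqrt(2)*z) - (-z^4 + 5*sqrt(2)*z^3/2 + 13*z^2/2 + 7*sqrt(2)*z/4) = 2*z^4 - 15*sqrt(2)*z^3/2 - 3*z^3/2 - 15*z^2/2 + 15*sqrt(2)*z^2/2 + 13*sqrt(2)*z/4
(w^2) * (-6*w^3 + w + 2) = -6*w^5 + w^3 + 2*w^2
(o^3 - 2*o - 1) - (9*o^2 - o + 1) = o^3 - 9*o^2 - o - 2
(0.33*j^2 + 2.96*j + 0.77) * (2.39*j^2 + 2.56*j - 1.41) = 0.7887*j^4 + 7.9192*j^3 + 8.9526*j^2 - 2.2024*j - 1.0857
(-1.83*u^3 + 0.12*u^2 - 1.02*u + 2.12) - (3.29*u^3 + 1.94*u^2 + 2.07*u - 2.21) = -5.12*u^3 - 1.82*u^2 - 3.09*u + 4.33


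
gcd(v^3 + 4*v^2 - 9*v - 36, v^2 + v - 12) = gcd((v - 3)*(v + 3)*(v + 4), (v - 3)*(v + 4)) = v^2 + v - 12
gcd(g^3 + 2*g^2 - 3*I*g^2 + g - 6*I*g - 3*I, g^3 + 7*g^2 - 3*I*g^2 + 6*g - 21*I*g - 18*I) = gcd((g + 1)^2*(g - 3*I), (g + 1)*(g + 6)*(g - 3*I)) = g^2 + g*(1 - 3*I) - 3*I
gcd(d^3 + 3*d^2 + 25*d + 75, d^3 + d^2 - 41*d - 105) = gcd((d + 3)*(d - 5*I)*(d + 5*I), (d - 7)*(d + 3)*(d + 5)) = d + 3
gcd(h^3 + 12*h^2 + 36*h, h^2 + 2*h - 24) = h + 6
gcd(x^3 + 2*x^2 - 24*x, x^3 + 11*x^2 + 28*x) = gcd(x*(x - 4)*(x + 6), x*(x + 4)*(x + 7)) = x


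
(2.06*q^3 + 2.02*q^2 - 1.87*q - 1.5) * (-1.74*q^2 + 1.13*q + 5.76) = -3.5844*q^5 - 1.187*q^4 + 17.402*q^3 + 12.1321*q^2 - 12.4662*q - 8.64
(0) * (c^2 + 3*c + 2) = 0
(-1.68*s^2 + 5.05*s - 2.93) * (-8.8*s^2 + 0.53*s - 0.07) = 14.784*s^4 - 45.3304*s^3 + 28.5781*s^2 - 1.9064*s + 0.2051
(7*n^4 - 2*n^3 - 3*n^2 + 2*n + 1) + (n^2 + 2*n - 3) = 7*n^4 - 2*n^3 - 2*n^2 + 4*n - 2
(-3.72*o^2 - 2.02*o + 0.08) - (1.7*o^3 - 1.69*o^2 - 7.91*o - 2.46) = -1.7*o^3 - 2.03*o^2 + 5.89*o + 2.54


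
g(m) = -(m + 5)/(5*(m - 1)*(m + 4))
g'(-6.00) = -0.00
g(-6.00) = 0.01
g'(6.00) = 0.01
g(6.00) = -0.04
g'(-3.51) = -0.15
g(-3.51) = 0.13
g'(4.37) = 0.02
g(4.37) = -0.07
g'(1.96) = 0.26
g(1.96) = -0.24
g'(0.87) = 14.20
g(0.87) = 1.85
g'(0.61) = 1.58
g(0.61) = 0.62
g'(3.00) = 0.06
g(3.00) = -0.11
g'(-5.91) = -0.01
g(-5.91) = 0.01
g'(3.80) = 0.03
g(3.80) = -0.08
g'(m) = -1/(5*(m - 1)*(m + 4)) + (m + 5)/(5*(m - 1)*(m + 4)^2) + (m + 5)/(5*(m - 1)^2*(m + 4)) = (m^2 + 10*m + 19)/(5*(m^4 + 6*m^3 + m^2 - 24*m + 16))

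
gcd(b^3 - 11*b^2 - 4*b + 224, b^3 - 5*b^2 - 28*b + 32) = b^2 - 4*b - 32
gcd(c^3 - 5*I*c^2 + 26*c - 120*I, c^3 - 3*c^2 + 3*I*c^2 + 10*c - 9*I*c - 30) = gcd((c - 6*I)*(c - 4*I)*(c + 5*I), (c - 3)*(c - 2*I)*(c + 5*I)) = c + 5*I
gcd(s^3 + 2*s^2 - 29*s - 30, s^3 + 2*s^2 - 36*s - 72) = s + 6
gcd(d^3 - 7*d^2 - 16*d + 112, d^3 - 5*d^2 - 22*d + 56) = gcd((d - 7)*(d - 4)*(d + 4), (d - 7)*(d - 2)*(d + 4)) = d^2 - 3*d - 28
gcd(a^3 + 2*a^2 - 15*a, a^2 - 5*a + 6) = a - 3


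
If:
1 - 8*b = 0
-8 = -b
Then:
No Solution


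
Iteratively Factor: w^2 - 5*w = (w)*(w - 5)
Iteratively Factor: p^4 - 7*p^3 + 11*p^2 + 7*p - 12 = (p - 1)*(p^3 - 6*p^2 + 5*p + 12) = (p - 1)*(p + 1)*(p^2 - 7*p + 12) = (p - 4)*(p - 1)*(p + 1)*(p - 3)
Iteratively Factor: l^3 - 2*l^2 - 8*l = (l)*(l^2 - 2*l - 8) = l*(l - 4)*(l + 2)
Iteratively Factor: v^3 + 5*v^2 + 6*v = (v + 3)*(v^2 + 2*v) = (v + 2)*(v + 3)*(v)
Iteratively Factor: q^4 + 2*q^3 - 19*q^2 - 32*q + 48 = (q + 3)*(q^3 - q^2 - 16*q + 16) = (q - 4)*(q + 3)*(q^2 + 3*q - 4) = (q - 4)*(q - 1)*(q + 3)*(q + 4)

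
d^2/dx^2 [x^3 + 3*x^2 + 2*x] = 6*x + 6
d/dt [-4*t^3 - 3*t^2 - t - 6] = -12*t^2 - 6*t - 1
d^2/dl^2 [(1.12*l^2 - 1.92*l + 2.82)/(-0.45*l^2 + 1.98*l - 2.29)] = (2.22044604925031e-16*l^4 - 1.21824*l^3 + 3.49866*l^2 + 3.20436*l - 10.634492)/(0.091125*l^6 - 1.20285*l^5 + 6.683715*l^4 - 20.004732*l^3 + 34.012683*l^2 - 31.149954*l + 12.008989)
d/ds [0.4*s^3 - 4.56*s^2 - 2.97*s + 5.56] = 1.2*s^2 - 9.12*s - 2.97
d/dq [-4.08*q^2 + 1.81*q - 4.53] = 1.81 - 8.16*q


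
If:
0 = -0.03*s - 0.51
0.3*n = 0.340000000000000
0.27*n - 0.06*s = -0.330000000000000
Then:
No Solution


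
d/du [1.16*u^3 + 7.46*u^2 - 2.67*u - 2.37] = 3.48*u^2 + 14.92*u - 2.67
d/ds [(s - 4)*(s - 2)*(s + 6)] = 3*s^2 - 28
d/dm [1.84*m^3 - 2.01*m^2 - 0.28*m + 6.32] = 5.52*m^2 - 4.02*m - 0.28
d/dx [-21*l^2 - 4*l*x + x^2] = -4*l + 2*x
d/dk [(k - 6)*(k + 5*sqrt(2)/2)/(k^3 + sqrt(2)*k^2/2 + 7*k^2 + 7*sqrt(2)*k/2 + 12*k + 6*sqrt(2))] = (-(k - 6)*(2*k + 5*sqrt(2))*(6*k^2 + 2*sqrt(2)*k + 28*k + 7*sqrt(2) + 24) + (4*k - 12 + 5*sqrt(2))*(2*k^3 + sqrt(2)*k^2 + 14*k^2 + 7*sqrt(2)*k + 24*k + 12*sqrt(2)))/(2*k^3 + sqrt(2)*k^2 + 14*k^2 + 7*sqrt(2)*k + 24*k + 12*sqrt(2))^2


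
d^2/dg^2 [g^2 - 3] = 2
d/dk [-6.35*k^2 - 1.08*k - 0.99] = -12.7*k - 1.08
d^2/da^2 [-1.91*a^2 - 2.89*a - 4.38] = -3.82000000000000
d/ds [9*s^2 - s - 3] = 18*s - 1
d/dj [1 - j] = -1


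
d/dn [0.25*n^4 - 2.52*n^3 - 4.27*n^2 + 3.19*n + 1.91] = 1.0*n^3 - 7.56*n^2 - 8.54*n + 3.19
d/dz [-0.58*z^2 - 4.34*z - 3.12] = -1.16*z - 4.34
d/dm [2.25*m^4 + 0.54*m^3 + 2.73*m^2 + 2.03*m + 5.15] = 9.0*m^3 + 1.62*m^2 + 5.46*m + 2.03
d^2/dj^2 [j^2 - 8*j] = 2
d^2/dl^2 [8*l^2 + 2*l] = 16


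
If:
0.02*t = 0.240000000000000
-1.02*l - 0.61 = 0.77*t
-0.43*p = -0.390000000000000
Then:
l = -9.66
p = 0.91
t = 12.00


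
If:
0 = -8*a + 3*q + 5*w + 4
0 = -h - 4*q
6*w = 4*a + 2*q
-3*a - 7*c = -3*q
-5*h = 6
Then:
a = 81/70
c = -18/49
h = -6/5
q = 3/10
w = 61/70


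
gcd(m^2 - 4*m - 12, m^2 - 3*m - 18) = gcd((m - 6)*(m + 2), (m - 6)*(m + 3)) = m - 6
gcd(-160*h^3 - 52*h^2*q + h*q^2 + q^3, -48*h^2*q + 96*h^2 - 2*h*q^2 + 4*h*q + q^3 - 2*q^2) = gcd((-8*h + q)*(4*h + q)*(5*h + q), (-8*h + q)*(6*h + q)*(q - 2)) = -8*h + q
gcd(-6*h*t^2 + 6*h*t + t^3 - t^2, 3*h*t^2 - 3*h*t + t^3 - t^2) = t^2 - t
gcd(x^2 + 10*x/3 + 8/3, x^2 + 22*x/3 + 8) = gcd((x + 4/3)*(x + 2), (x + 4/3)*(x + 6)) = x + 4/3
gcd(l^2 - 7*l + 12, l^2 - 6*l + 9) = l - 3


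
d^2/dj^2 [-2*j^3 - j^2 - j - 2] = -12*j - 2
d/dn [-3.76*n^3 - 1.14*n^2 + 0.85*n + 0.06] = -11.28*n^2 - 2.28*n + 0.85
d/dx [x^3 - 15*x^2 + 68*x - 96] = 3*x^2 - 30*x + 68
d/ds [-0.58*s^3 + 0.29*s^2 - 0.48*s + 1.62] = -1.74*s^2 + 0.58*s - 0.48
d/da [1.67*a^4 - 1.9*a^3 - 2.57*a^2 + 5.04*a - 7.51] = 6.68*a^3 - 5.7*a^2 - 5.14*a + 5.04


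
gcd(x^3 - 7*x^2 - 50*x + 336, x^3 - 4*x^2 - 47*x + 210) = x^2 + x - 42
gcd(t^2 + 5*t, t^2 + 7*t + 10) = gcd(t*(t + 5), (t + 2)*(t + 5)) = t + 5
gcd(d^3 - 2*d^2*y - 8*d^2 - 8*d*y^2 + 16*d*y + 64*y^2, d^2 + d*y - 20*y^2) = -d + 4*y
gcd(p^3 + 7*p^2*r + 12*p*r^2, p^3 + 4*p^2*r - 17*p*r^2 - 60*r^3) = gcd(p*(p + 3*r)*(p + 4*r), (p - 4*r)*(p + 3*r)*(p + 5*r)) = p + 3*r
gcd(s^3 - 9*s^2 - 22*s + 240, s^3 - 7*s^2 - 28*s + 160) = s^2 - 3*s - 40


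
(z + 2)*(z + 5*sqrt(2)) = z^2 + 2*z + 5*sqrt(2)*z + 10*sqrt(2)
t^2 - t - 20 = (t - 5)*(t + 4)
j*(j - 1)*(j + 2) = j^3 + j^2 - 2*j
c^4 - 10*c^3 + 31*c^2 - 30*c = c*(c - 5)*(c - 3)*(c - 2)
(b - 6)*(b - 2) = b^2 - 8*b + 12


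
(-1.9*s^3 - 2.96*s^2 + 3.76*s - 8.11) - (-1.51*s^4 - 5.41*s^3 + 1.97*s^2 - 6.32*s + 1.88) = 1.51*s^4 + 3.51*s^3 - 4.93*s^2 + 10.08*s - 9.99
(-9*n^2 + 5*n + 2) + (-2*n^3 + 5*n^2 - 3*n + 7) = -2*n^3 - 4*n^2 + 2*n + 9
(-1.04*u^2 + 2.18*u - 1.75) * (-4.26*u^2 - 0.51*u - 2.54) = 4.4304*u^4 - 8.7564*u^3 + 8.9848*u^2 - 4.6447*u + 4.445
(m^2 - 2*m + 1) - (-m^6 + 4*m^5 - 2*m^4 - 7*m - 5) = m^6 - 4*m^5 + 2*m^4 + m^2 + 5*m + 6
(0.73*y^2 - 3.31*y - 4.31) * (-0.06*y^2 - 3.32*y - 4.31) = -0.0438*y^4 - 2.225*y^3 + 8.1015*y^2 + 28.5753*y + 18.5761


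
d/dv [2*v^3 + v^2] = 2*v*(3*v + 1)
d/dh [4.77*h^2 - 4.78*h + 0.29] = 9.54*h - 4.78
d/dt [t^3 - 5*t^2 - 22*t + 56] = 3*t^2 - 10*t - 22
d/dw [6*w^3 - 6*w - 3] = 18*w^2 - 6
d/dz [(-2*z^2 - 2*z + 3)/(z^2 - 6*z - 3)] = 2*(7*z^2 + 3*z + 12)/(z^4 - 12*z^3 + 30*z^2 + 36*z + 9)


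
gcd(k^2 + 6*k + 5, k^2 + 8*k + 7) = k + 1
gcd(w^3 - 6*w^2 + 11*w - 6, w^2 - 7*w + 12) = w - 3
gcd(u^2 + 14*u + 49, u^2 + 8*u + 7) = u + 7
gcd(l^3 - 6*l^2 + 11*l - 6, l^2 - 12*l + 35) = 1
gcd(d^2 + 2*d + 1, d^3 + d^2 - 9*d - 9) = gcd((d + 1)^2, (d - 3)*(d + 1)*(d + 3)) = d + 1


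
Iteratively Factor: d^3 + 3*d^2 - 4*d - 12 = (d + 3)*(d^2 - 4) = (d - 2)*(d + 3)*(d + 2)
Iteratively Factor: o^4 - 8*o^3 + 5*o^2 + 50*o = (o - 5)*(o^3 - 3*o^2 - 10*o) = (o - 5)^2*(o^2 + 2*o) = o*(o - 5)^2*(o + 2)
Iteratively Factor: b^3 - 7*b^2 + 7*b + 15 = (b - 5)*(b^2 - 2*b - 3) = (b - 5)*(b + 1)*(b - 3)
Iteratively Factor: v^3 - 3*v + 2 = (v + 2)*(v^2 - 2*v + 1) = (v - 1)*(v + 2)*(v - 1)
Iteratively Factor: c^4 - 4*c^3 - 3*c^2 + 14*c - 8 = (c - 1)*(c^3 - 3*c^2 - 6*c + 8) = (c - 4)*(c - 1)*(c^2 + c - 2) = (c - 4)*(c - 1)*(c + 2)*(c - 1)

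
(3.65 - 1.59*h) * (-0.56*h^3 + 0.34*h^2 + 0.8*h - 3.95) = 0.8904*h^4 - 2.5846*h^3 - 0.0310000000000001*h^2 + 9.2005*h - 14.4175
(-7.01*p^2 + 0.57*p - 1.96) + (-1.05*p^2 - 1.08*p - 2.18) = -8.06*p^2 - 0.51*p - 4.14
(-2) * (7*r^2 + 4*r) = -14*r^2 - 8*r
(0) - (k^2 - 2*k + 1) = -k^2 + 2*k - 1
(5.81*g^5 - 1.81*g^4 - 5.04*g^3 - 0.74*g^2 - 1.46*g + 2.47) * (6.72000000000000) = 39.0432*g^5 - 12.1632*g^4 - 33.8688*g^3 - 4.9728*g^2 - 9.8112*g + 16.5984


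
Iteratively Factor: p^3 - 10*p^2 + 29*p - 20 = (p - 5)*(p^2 - 5*p + 4) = (p - 5)*(p - 1)*(p - 4)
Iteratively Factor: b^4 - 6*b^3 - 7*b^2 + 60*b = (b)*(b^3 - 6*b^2 - 7*b + 60) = b*(b - 4)*(b^2 - 2*b - 15) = b*(b - 5)*(b - 4)*(b + 3)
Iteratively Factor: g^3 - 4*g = (g - 2)*(g^2 + 2*g) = (g - 2)*(g + 2)*(g)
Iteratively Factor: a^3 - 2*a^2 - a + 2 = (a - 1)*(a^2 - a - 2) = (a - 2)*(a - 1)*(a + 1)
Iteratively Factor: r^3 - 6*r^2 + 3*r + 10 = (r - 2)*(r^2 - 4*r - 5) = (r - 2)*(r + 1)*(r - 5)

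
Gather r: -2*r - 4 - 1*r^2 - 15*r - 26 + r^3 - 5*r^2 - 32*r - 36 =r^3 - 6*r^2 - 49*r - 66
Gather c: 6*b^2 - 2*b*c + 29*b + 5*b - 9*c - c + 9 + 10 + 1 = 6*b^2 + 34*b + c*(-2*b - 10) + 20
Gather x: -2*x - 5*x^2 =-5*x^2 - 2*x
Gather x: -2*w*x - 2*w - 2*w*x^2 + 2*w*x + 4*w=-2*w*x^2 + 2*w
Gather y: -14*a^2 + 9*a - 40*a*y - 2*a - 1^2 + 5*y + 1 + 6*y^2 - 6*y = -14*a^2 + 7*a + 6*y^2 + y*(-40*a - 1)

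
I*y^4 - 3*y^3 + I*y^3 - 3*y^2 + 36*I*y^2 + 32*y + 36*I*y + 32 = (y - 4*I)*(y - I)*(y + 8*I)*(I*y + I)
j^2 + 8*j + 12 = (j + 2)*(j + 6)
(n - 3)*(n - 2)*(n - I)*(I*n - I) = I*n^4 + n^3 - 6*I*n^3 - 6*n^2 + 11*I*n^2 + 11*n - 6*I*n - 6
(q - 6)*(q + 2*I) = q^2 - 6*q + 2*I*q - 12*I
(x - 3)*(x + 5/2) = x^2 - x/2 - 15/2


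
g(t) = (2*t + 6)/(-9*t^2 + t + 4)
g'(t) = (2*t + 6)*(18*t - 1)/(-9*t^2 + t + 4)^2 + 2/(-9*t^2 + t + 4)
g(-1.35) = -0.24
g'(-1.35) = -0.59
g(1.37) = -0.76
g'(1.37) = 1.38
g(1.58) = -0.54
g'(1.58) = 0.76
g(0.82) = -6.20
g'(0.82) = 67.68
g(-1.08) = -0.51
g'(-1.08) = -1.63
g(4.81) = -0.08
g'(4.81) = 0.02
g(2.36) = -0.24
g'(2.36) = 0.19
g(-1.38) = -0.22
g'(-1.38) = -0.53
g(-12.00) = 0.01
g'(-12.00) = 0.00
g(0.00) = 1.50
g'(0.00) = 0.12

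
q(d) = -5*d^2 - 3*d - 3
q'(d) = -10*d - 3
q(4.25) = -106.06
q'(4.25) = -45.50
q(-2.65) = -30.16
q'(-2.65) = 23.50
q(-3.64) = -58.33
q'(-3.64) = 33.40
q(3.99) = -94.57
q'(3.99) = -42.90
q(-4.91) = -108.81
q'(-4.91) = 46.10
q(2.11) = -31.59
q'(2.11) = -24.10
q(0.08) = -3.27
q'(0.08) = -3.80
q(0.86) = -9.28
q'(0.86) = -11.60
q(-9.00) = -381.00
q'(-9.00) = 87.00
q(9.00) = -435.00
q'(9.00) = -93.00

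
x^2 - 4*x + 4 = (x - 2)^2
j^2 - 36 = (j - 6)*(j + 6)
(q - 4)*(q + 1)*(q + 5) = q^3 + 2*q^2 - 19*q - 20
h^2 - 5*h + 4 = (h - 4)*(h - 1)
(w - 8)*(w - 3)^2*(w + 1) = w^4 - 13*w^3 + 43*w^2 - 15*w - 72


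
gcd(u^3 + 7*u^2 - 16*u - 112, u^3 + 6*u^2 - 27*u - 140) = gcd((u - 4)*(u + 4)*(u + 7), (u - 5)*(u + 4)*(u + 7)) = u^2 + 11*u + 28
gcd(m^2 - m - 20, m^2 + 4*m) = m + 4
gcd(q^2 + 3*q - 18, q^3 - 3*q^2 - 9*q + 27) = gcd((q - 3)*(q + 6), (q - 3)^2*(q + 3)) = q - 3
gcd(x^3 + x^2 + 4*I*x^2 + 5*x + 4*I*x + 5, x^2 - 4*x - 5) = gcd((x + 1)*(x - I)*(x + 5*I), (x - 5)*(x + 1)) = x + 1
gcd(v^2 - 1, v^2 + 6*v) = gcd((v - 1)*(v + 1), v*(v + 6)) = 1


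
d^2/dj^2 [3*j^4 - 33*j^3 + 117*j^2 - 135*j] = 36*j^2 - 198*j + 234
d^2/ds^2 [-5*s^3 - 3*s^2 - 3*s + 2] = -30*s - 6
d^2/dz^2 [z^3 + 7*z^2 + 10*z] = 6*z + 14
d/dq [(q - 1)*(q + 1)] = 2*q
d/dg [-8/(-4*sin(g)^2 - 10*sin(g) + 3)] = -16*(4*sin(g) + 5)*cos(g)/(4*sin(g)^2 + 10*sin(g) - 3)^2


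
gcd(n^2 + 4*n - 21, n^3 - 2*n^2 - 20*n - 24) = 1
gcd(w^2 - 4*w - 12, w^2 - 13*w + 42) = w - 6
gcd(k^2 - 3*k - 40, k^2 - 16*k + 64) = k - 8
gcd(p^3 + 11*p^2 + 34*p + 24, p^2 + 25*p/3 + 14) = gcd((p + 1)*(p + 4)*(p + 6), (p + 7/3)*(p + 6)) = p + 6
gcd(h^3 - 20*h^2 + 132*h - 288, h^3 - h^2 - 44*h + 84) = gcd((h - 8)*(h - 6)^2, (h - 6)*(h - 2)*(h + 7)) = h - 6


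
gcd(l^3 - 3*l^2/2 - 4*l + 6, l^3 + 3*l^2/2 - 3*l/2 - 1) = l + 2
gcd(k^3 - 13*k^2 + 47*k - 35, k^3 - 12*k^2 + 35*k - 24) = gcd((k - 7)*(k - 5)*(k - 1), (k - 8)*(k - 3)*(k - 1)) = k - 1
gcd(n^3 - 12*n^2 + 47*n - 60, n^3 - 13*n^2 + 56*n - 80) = n^2 - 9*n + 20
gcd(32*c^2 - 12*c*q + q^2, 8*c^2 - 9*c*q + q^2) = -8*c + q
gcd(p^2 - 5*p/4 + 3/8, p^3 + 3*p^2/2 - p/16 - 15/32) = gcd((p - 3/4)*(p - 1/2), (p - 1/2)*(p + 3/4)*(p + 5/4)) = p - 1/2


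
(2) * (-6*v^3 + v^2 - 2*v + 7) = -12*v^3 + 2*v^2 - 4*v + 14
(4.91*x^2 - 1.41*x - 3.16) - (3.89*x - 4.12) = 4.91*x^2 - 5.3*x + 0.96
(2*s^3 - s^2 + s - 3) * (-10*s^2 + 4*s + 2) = -20*s^5 + 18*s^4 - 10*s^3 + 32*s^2 - 10*s - 6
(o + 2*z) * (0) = 0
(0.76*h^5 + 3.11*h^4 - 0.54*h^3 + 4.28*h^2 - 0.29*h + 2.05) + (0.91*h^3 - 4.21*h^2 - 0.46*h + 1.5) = 0.76*h^5 + 3.11*h^4 + 0.37*h^3 + 0.0700000000000003*h^2 - 0.75*h + 3.55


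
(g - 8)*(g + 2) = g^2 - 6*g - 16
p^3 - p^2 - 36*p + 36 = (p - 6)*(p - 1)*(p + 6)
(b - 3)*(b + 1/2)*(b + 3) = b^3 + b^2/2 - 9*b - 9/2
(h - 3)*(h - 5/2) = h^2 - 11*h/2 + 15/2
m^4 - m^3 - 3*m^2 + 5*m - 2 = (m - 1)^3*(m + 2)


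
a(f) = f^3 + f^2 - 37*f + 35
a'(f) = 3*f^2 + 2*f - 37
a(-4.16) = 134.23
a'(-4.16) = 6.60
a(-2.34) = 114.24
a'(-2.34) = -25.25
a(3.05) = -40.17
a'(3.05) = -2.99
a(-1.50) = 89.38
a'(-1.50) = -33.25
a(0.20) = 27.65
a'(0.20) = -36.48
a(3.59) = -38.67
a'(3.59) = 8.84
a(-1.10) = 75.58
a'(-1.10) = -35.57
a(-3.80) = 135.17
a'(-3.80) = -1.28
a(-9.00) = -280.00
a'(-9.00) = 188.00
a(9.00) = 512.00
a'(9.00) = 224.00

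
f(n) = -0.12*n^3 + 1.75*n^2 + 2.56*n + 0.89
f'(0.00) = 2.56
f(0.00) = 0.89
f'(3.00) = 9.82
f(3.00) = 21.08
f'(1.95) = 8.02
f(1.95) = 11.65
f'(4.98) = 11.06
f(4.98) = 42.22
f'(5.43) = 10.95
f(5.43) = 47.18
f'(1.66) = 7.38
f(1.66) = 9.41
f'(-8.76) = -55.73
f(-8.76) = 193.42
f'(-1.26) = -2.42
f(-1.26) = 0.68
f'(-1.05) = -1.51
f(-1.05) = 0.27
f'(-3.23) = -12.50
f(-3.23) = 14.92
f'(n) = -0.36*n^2 + 3.5*n + 2.56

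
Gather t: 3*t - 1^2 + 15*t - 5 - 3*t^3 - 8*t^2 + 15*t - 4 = -3*t^3 - 8*t^2 + 33*t - 10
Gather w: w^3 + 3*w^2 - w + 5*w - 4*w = w^3 + 3*w^2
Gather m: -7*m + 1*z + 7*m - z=0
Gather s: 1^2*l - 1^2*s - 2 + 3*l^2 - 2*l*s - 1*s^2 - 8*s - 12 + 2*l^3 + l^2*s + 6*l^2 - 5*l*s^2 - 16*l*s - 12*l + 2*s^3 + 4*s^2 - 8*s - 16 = 2*l^3 + 9*l^2 - 11*l + 2*s^3 + s^2*(3 - 5*l) + s*(l^2 - 18*l - 17) - 30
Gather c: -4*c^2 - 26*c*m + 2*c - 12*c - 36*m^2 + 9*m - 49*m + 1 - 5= -4*c^2 + c*(-26*m - 10) - 36*m^2 - 40*m - 4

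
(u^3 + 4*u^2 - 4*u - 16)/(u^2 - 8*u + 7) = (u^3 + 4*u^2 - 4*u - 16)/(u^2 - 8*u + 7)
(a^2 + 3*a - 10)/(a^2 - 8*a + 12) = (a + 5)/(a - 6)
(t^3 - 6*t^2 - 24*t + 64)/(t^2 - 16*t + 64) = (t^2 + 2*t - 8)/(t - 8)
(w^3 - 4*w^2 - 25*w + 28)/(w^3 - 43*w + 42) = (w^2 - 3*w - 28)/(w^2 + w - 42)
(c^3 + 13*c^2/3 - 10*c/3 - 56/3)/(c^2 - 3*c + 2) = (3*c^2 + 19*c + 28)/(3*(c - 1))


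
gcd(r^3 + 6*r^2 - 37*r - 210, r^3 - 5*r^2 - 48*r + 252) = r^2 + r - 42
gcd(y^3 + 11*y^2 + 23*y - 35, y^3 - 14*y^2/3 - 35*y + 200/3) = y + 5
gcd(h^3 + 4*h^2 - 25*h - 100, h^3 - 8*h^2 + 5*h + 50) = h - 5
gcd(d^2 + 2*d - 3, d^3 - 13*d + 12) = d - 1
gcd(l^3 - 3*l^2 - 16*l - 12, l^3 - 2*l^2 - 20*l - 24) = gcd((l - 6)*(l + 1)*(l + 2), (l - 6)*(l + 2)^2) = l^2 - 4*l - 12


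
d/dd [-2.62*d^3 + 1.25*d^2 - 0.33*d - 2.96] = -7.86*d^2 + 2.5*d - 0.33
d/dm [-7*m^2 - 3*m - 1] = -14*m - 3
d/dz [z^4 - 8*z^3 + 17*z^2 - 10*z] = 4*z^3 - 24*z^2 + 34*z - 10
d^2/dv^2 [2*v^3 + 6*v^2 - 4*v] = 12*v + 12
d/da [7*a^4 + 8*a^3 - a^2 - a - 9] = 28*a^3 + 24*a^2 - 2*a - 1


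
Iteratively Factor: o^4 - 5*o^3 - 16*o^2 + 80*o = (o)*(o^3 - 5*o^2 - 16*o + 80) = o*(o - 5)*(o^2 - 16) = o*(o - 5)*(o + 4)*(o - 4)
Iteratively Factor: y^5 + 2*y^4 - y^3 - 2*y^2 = (y)*(y^4 + 2*y^3 - y^2 - 2*y) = y*(y + 1)*(y^3 + y^2 - 2*y) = y*(y - 1)*(y + 1)*(y^2 + 2*y) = y^2*(y - 1)*(y + 1)*(y + 2)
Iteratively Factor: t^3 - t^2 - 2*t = (t + 1)*(t^2 - 2*t) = t*(t + 1)*(t - 2)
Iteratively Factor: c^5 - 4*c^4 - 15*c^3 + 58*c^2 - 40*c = (c - 1)*(c^4 - 3*c^3 - 18*c^2 + 40*c) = (c - 2)*(c - 1)*(c^3 - c^2 - 20*c) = (c - 5)*(c - 2)*(c - 1)*(c^2 + 4*c) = c*(c - 5)*(c - 2)*(c - 1)*(c + 4)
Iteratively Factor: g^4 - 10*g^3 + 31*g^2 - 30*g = (g - 2)*(g^3 - 8*g^2 + 15*g) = (g - 3)*(g - 2)*(g^2 - 5*g) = g*(g - 3)*(g - 2)*(g - 5)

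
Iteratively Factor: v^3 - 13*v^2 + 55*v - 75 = (v - 3)*(v^2 - 10*v + 25) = (v - 5)*(v - 3)*(v - 5)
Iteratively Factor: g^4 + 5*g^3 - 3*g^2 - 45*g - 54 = (g - 3)*(g^3 + 8*g^2 + 21*g + 18) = (g - 3)*(g + 3)*(g^2 + 5*g + 6) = (g - 3)*(g + 2)*(g + 3)*(g + 3)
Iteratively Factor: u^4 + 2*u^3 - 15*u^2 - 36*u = (u - 4)*(u^3 + 6*u^2 + 9*u) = u*(u - 4)*(u^2 + 6*u + 9) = u*(u - 4)*(u + 3)*(u + 3)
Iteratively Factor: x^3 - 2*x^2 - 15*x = (x - 5)*(x^2 + 3*x) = (x - 5)*(x + 3)*(x)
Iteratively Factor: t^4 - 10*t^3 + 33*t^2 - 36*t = (t)*(t^3 - 10*t^2 + 33*t - 36) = t*(t - 4)*(t^2 - 6*t + 9) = t*(t - 4)*(t - 3)*(t - 3)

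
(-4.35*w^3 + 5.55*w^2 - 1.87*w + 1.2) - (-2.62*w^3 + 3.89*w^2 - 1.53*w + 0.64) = -1.73*w^3 + 1.66*w^2 - 0.34*w + 0.56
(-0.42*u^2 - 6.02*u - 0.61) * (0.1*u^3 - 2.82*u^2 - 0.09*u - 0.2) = -0.042*u^5 + 0.5824*u^4 + 16.9532*u^3 + 2.346*u^2 + 1.2589*u + 0.122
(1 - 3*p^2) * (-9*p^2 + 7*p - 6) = 27*p^4 - 21*p^3 + 9*p^2 + 7*p - 6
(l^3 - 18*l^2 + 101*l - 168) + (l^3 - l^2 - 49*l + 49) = 2*l^3 - 19*l^2 + 52*l - 119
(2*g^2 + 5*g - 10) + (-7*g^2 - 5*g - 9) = -5*g^2 - 19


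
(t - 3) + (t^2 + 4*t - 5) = t^2 + 5*t - 8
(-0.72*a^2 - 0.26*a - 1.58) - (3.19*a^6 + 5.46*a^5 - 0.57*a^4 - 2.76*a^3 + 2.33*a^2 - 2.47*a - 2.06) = -3.19*a^6 - 5.46*a^5 + 0.57*a^4 + 2.76*a^3 - 3.05*a^2 + 2.21*a + 0.48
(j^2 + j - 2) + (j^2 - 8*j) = 2*j^2 - 7*j - 2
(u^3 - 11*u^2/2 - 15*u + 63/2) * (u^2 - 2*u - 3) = u^5 - 15*u^4/2 - 7*u^3 + 78*u^2 - 18*u - 189/2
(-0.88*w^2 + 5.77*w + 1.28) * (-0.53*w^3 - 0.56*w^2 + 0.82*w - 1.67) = 0.4664*w^5 - 2.5653*w^4 - 4.6312*w^3 + 5.4842*w^2 - 8.5863*w - 2.1376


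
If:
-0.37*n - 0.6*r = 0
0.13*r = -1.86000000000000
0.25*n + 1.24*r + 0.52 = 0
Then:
No Solution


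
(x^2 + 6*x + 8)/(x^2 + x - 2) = (x + 4)/(x - 1)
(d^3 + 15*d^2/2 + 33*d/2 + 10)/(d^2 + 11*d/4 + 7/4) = 2*(2*d^2 + 13*d + 20)/(4*d + 7)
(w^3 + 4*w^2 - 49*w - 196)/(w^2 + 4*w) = w - 49/w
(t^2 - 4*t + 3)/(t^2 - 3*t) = (t - 1)/t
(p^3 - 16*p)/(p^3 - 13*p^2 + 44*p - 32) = p*(p + 4)/(p^2 - 9*p + 8)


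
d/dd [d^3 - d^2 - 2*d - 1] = 3*d^2 - 2*d - 2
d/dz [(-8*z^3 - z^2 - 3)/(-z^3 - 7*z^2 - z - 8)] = (55*z^4 + 16*z^3 + 184*z^2 - 26*z - 3)/(z^6 + 14*z^5 + 51*z^4 + 30*z^3 + 113*z^2 + 16*z + 64)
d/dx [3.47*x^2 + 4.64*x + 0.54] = 6.94*x + 4.64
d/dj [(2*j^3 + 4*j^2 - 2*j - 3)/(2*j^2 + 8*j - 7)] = 2*(2*j^4 + 16*j^3 - 3*j^2 - 22*j + 19)/(4*j^4 + 32*j^3 + 36*j^2 - 112*j + 49)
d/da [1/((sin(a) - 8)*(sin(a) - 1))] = (9 - 2*sin(a))*cos(a)/((sin(a) - 8)^2*(sin(a) - 1)^2)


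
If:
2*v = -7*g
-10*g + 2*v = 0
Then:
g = 0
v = 0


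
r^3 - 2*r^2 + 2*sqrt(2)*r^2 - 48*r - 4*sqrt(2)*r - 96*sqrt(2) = (r - 8)*(r + 6)*(r + 2*sqrt(2))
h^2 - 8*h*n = h*(h - 8*n)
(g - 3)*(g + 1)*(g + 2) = g^3 - 7*g - 6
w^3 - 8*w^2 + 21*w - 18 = (w - 3)^2*(w - 2)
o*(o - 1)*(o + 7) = o^3 + 6*o^2 - 7*o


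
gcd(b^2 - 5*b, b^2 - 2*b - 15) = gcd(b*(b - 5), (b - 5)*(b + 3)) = b - 5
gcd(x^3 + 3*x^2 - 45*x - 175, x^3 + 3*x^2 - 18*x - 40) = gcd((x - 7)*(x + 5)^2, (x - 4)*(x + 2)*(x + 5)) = x + 5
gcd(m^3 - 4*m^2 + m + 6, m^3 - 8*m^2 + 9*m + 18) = m^2 - 2*m - 3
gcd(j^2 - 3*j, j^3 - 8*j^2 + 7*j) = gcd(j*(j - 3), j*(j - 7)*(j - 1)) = j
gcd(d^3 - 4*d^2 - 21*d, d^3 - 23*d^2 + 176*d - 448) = d - 7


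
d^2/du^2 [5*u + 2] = 0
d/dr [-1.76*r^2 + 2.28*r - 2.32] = 2.28 - 3.52*r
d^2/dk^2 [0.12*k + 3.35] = 0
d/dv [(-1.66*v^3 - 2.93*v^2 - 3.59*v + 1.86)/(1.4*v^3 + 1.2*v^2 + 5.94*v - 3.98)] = (2.11*v^4 - 9.6688*v^3 - 1.0878*v^2 + 18.8588*v + 3.2398)/(1.96*v^6 + 3.36*v^5 + 18.072*v^4 + 3.112*v^3 + 25.7316*v^2 - 47.2824*v + 15.8404)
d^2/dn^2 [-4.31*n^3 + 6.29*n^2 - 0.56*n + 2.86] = 12.58 - 25.86*n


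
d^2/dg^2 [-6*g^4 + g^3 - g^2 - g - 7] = -72*g^2 + 6*g - 2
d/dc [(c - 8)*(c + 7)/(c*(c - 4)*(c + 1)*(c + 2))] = 2*(-c^5 + 2*c^4 + 111*c^3 - 93*c^2 - 560*c - 224)/(c^2*(c^6 - 2*c^5 - 19*c^4 + 4*c^3 + 116*c^2 + 160*c + 64))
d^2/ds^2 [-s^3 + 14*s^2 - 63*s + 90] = 28 - 6*s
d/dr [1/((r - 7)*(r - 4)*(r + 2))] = (-(r - 7)*(r - 4) - (r - 7)*(r + 2) - (r - 4)*(r + 2))/((r - 7)^2*(r - 4)^2*(r + 2)^2)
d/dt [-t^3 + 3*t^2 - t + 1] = -3*t^2 + 6*t - 1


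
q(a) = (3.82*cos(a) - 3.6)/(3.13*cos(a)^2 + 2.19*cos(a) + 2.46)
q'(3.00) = 0.21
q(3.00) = -2.20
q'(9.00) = 0.58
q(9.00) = -2.31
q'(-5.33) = -0.94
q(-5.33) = -0.29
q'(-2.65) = -0.64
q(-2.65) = -2.35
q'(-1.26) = 1.87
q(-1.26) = -0.71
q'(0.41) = -0.22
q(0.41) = -0.01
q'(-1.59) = 2.88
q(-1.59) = -1.52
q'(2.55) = 0.69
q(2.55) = -2.42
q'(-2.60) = -0.67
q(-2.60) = -2.39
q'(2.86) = 0.41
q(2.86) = -2.24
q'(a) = (6.26*sin(a)*cos(a) + 2.19*sin(a))*(3.82*cos(a) - 3.6)/(3.13*cos(a)^2 + 2.19*cos(a) + 2.46)^2 - 3.82*sin(a)/(3.13*cos(a)^2 + 2.19*cos(a) + 2.46) = (11.9566*cos(a)^2 - 22.536*cos(a) - 17.2812)*sin(a)/(9.7969*cos(a)^4 + 13.7094*cos(a)^3 + 20.1957*cos(a)^2 + 10.7748*cos(a) + 6.0516)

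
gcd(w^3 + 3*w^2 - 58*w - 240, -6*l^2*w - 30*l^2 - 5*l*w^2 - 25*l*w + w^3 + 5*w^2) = w + 5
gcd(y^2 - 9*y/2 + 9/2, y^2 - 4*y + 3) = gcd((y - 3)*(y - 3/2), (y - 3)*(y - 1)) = y - 3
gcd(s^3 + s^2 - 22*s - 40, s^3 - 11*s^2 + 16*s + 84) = s + 2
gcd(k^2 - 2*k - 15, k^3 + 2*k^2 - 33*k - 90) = k + 3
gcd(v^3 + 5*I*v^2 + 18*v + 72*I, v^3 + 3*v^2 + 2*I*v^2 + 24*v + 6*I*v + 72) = v^2 + 2*I*v + 24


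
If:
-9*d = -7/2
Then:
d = 7/18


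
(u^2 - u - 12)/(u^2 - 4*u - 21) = (u - 4)/(u - 7)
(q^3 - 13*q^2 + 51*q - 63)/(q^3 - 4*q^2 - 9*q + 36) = (q^2 - 10*q + 21)/(q^2 - q - 12)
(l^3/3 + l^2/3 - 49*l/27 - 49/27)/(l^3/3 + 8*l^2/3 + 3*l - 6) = (l^3 + l^2 - 49*l/9 - 49/9)/(l^3 + 8*l^2 + 9*l - 18)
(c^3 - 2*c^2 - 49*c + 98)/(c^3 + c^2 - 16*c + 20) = (c^2 - 49)/(c^2 + 3*c - 10)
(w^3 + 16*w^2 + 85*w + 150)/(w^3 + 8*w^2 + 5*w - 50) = (w + 6)/(w - 2)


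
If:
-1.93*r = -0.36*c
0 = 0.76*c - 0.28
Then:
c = 0.37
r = 0.07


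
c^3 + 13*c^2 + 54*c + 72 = (c + 3)*(c + 4)*(c + 6)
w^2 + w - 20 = (w - 4)*(w + 5)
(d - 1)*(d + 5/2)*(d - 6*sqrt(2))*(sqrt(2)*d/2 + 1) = sqrt(2)*d^4/2 - 5*d^3 + 3*sqrt(2)*d^3/4 - 29*sqrt(2)*d^2/4 - 15*d^2/2 - 9*sqrt(2)*d + 25*d/2 + 15*sqrt(2)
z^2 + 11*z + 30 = (z + 5)*(z + 6)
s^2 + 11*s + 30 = (s + 5)*(s + 6)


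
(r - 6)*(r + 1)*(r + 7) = r^3 + 2*r^2 - 41*r - 42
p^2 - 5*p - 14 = (p - 7)*(p + 2)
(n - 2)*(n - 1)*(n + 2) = n^3 - n^2 - 4*n + 4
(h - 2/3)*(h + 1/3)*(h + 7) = h^3 + 20*h^2/3 - 23*h/9 - 14/9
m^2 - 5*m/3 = m*(m - 5/3)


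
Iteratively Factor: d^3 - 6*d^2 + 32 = (d + 2)*(d^2 - 8*d + 16) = (d - 4)*(d + 2)*(d - 4)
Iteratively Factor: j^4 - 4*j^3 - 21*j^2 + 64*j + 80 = (j - 4)*(j^3 - 21*j - 20) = (j - 4)*(j + 4)*(j^2 - 4*j - 5) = (j - 4)*(j + 1)*(j + 4)*(j - 5)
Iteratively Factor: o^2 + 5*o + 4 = (o + 4)*(o + 1)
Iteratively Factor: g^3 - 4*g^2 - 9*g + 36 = (g - 4)*(g^2 - 9) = (g - 4)*(g + 3)*(g - 3)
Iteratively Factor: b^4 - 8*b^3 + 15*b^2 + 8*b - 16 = (b - 4)*(b^3 - 4*b^2 - b + 4) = (b - 4)*(b + 1)*(b^2 - 5*b + 4) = (b - 4)^2*(b + 1)*(b - 1)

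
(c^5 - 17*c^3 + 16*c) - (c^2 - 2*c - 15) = c^5 - 17*c^3 - c^2 + 18*c + 15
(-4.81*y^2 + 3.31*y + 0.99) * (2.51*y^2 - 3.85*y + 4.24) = -12.0731*y^4 + 26.8266*y^3 - 30.653*y^2 + 10.2229*y + 4.1976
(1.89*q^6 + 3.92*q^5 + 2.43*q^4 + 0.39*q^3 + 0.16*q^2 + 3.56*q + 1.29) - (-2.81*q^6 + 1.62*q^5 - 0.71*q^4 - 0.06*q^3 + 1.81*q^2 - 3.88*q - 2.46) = 4.7*q^6 + 2.3*q^5 + 3.14*q^4 + 0.45*q^3 - 1.65*q^2 + 7.44*q + 3.75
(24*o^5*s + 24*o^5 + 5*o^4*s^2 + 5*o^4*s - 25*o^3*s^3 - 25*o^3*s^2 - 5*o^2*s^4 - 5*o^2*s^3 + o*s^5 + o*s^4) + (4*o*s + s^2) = 24*o^5*s + 24*o^5 + 5*o^4*s^2 + 5*o^4*s - 25*o^3*s^3 - 25*o^3*s^2 - 5*o^2*s^4 - 5*o^2*s^3 + o*s^5 + o*s^4 + 4*o*s + s^2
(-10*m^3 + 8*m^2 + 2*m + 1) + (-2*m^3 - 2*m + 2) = -12*m^3 + 8*m^2 + 3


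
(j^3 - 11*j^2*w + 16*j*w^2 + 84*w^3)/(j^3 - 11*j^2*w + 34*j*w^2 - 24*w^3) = (j^2 - 5*j*w - 14*w^2)/(j^2 - 5*j*w + 4*w^2)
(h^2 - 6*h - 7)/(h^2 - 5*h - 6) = (h - 7)/(h - 6)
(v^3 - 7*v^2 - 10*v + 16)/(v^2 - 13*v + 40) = (v^2 + v - 2)/(v - 5)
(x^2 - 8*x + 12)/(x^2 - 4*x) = (x^2 - 8*x + 12)/(x*(x - 4))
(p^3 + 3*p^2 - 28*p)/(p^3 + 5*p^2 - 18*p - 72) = p*(p + 7)/(p^2 + 9*p + 18)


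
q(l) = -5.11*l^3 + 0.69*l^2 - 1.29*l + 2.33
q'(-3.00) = -143.40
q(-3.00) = 150.38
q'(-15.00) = -3471.24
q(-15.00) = 17423.18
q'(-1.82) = -54.58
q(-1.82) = 37.77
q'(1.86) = -51.76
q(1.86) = -30.56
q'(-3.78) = -225.55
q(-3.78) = 293.06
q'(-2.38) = -91.41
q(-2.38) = 78.20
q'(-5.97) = -555.90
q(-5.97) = 1121.91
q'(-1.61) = -43.25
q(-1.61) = 27.52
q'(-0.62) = -8.04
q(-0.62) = 4.61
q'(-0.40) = -4.29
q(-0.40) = 3.28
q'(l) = -15.33*l^2 + 1.38*l - 1.29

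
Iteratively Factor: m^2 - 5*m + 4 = (m - 4)*(m - 1)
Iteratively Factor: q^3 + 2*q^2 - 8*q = (q + 4)*(q^2 - 2*q) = q*(q + 4)*(q - 2)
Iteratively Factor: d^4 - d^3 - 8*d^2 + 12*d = (d - 2)*(d^3 + d^2 - 6*d) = (d - 2)*(d + 3)*(d^2 - 2*d) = d*(d - 2)*(d + 3)*(d - 2)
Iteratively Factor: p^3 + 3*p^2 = (p)*(p^2 + 3*p) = p^2*(p + 3)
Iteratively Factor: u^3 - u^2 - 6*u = (u)*(u^2 - u - 6) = u*(u - 3)*(u + 2)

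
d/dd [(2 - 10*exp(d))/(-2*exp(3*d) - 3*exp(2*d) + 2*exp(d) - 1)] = (-40*exp(3*d) - 18*exp(2*d) + 12*exp(d) + 6)*exp(d)/(4*exp(6*d) + 12*exp(5*d) + exp(4*d) - 8*exp(3*d) + 10*exp(2*d) - 4*exp(d) + 1)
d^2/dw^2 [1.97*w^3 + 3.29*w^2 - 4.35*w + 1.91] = 11.82*w + 6.58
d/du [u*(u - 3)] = 2*u - 3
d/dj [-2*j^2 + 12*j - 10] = 12 - 4*j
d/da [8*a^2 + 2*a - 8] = 16*a + 2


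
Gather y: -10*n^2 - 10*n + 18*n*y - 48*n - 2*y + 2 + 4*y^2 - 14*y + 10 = -10*n^2 - 58*n + 4*y^2 + y*(18*n - 16) + 12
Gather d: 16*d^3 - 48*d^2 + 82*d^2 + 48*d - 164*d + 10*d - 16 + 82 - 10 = 16*d^3 + 34*d^2 - 106*d + 56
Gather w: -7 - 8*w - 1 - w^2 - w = -w^2 - 9*w - 8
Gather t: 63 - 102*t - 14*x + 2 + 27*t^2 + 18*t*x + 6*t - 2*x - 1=27*t^2 + t*(18*x - 96) - 16*x + 64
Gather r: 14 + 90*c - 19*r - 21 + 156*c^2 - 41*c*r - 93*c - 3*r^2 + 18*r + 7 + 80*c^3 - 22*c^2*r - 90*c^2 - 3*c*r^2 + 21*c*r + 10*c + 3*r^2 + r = 80*c^3 + 66*c^2 - 3*c*r^2 + 7*c + r*(-22*c^2 - 20*c)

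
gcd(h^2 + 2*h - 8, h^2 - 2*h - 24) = h + 4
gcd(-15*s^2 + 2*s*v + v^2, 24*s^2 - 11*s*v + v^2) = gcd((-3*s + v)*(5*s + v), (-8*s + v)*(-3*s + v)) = 3*s - v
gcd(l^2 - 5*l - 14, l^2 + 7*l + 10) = l + 2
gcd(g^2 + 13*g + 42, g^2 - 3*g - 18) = 1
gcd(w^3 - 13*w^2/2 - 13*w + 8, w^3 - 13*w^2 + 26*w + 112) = w^2 - 6*w - 16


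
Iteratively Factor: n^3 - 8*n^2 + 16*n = (n)*(n^2 - 8*n + 16) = n*(n - 4)*(n - 4)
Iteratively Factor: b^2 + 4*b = (b)*(b + 4)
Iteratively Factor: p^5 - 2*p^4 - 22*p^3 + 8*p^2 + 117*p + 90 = (p - 3)*(p^4 + p^3 - 19*p^2 - 49*p - 30) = (p - 3)*(p + 1)*(p^3 - 19*p - 30) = (p - 3)*(p + 1)*(p + 3)*(p^2 - 3*p - 10) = (p - 3)*(p + 1)*(p + 2)*(p + 3)*(p - 5)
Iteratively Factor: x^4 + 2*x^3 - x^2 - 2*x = (x)*(x^3 + 2*x^2 - x - 2) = x*(x - 1)*(x^2 + 3*x + 2) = x*(x - 1)*(x + 1)*(x + 2)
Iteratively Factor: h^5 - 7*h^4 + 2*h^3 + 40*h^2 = (h + 2)*(h^4 - 9*h^3 + 20*h^2) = h*(h + 2)*(h^3 - 9*h^2 + 20*h) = h*(h - 4)*(h + 2)*(h^2 - 5*h) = h*(h - 5)*(h - 4)*(h + 2)*(h)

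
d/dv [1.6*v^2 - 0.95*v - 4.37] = 3.2*v - 0.95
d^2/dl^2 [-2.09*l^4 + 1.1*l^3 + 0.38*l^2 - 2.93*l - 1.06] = -25.08*l^2 + 6.6*l + 0.76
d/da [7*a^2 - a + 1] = 14*a - 1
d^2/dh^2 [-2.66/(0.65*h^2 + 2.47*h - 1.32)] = (2.2477*h^2 + 8.54126*h - 2.66*(1.3*h + 2.47)*(2.6*h + 4.94) - 4.56456)/(0.65*h^2 + 2.47*h - 1.32)^3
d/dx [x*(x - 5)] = 2*x - 5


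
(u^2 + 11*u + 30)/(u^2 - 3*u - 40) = (u + 6)/(u - 8)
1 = 1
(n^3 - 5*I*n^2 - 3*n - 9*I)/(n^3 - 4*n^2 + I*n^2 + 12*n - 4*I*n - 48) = (n^2 - 2*I*n + 3)/(n^2 + 4*n*(-1 + I) - 16*I)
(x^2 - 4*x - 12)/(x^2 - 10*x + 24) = (x + 2)/(x - 4)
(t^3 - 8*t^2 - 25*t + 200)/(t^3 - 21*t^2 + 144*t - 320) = (t + 5)/(t - 8)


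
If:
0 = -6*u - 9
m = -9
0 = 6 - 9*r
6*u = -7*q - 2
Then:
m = -9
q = 1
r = 2/3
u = -3/2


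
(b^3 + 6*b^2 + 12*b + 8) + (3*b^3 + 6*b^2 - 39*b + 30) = 4*b^3 + 12*b^2 - 27*b + 38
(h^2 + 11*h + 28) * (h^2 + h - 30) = h^4 + 12*h^3 + 9*h^2 - 302*h - 840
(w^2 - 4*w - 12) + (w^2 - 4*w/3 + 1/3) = 2*w^2 - 16*w/3 - 35/3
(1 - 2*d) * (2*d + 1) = 1 - 4*d^2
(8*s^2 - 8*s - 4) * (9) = 72*s^2 - 72*s - 36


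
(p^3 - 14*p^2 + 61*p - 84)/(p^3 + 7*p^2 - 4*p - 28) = (p^3 - 14*p^2 + 61*p - 84)/(p^3 + 7*p^2 - 4*p - 28)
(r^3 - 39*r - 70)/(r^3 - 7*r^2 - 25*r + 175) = (r + 2)/(r - 5)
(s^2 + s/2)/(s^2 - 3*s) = (s + 1/2)/(s - 3)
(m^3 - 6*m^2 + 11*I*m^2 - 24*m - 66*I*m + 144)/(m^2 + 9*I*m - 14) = (m^3 + m^2*(-6 + 11*I) + m*(-24 - 66*I) + 144)/(m^2 + 9*I*m - 14)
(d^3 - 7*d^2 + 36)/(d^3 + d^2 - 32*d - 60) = (d - 3)/(d + 5)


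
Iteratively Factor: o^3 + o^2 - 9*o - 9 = (o + 3)*(o^2 - 2*o - 3) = (o + 1)*(o + 3)*(o - 3)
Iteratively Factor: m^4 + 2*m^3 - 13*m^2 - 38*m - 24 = (m - 4)*(m^3 + 6*m^2 + 11*m + 6) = (m - 4)*(m + 2)*(m^2 + 4*m + 3) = (m - 4)*(m + 1)*(m + 2)*(m + 3)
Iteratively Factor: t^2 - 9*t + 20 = (t - 4)*(t - 5)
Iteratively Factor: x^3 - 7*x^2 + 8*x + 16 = (x - 4)*(x^2 - 3*x - 4) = (x - 4)*(x + 1)*(x - 4)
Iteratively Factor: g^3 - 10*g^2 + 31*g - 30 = (g - 3)*(g^2 - 7*g + 10) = (g - 3)*(g - 2)*(g - 5)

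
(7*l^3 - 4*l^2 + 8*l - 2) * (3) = 21*l^3 - 12*l^2 + 24*l - 6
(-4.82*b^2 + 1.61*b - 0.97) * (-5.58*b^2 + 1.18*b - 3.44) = 26.8956*b^4 - 14.6714*b^3 + 23.8932*b^2 - 6.683*b + 3.3368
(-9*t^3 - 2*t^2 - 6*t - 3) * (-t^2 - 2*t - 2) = 9*t^5 + 20*t^4 + 28*t^3 + 19*t^2 + 18*t + 6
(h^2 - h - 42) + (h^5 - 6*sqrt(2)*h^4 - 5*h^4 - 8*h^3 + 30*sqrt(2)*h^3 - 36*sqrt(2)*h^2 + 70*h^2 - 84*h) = h^5 - 6*sqrt(2)*h^4 - 5*h^4 - 8*h^3 + 30*sqrt(2)*h^3 - 36*sqrt(2)*h^2 + 71*h^2 - 85*h - 42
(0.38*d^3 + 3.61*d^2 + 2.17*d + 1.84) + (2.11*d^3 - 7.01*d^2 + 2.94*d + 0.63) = 2.49*d^3 - 3.4*d^2 + 5.11*d + 2.47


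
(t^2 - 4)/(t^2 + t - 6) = (t + 2)/(t + 3)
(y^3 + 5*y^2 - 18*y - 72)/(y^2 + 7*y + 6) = (y^2 - y - 12)/(y + 1)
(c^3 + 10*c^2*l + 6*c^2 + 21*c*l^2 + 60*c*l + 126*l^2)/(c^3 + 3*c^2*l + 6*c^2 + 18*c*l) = (c + 7*l)/c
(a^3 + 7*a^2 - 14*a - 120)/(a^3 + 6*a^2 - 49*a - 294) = (a^2 + a - 20)/(a^2 - 49)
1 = 1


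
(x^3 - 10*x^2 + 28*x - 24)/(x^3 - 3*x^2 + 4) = (x - 6)/(x + 1)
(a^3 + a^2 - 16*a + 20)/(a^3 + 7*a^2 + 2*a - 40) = (a - 2)/(a + 4)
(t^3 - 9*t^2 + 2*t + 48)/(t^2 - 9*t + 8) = (t^2 - t - 6)/(t - 1)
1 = 1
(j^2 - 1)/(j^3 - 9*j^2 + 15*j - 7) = (j + 1)/(j^2 - 8*j + 7)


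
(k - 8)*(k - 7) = k^2 - 15*k + 56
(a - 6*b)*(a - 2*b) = a^2 - 8*a*b + 12*b^2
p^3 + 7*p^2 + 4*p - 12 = (p - 1)*(p + 2)*(p + 6)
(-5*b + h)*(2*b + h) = -10*b^2 - 3*b*h + h^2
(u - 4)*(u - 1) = u^2 - 5*u + 4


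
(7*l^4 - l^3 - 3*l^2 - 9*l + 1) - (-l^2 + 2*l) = 7*l^4 - l^3 - 2*l^2 - 11*l + 1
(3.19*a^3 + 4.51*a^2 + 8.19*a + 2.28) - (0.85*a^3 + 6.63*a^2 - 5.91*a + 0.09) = 2.34*a^3 - 2.12*a^2 + 14.1*a + 2.19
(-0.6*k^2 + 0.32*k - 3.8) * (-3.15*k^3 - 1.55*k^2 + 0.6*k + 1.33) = 1.89*k^5 - 0.0780000000000001*k^4 + 11.114*k^3 + 5.284*k^2 - 1.8544*k - 5.054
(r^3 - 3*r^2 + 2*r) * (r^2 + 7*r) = r^5 + 4*r^4 - 19*r^3 + 14*r^2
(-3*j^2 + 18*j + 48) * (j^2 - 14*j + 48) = -3*j^4 + 60*j^3 - 348*j^2 + 192*j + 2304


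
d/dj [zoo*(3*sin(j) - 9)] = zoo*cos(j)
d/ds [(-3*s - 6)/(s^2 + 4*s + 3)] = 3*(-s^2 - 4*s + 2*(s + 2)^2 - 3)/(s^2 + 4*s + 3)^2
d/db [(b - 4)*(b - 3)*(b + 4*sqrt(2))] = 3*b^2 - 14*b + 8*sqrt(2)*b - 28*sqrt(2) + 12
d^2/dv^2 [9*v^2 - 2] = 18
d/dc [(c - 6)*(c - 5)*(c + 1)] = 3*c^2 - 20*c + 19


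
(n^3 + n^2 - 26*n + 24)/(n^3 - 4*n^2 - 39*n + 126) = (n^2 - 5*n + 4)/(n^2 - 10*n + 21)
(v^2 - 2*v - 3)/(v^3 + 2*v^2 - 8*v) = (v^2 - 2*v - 3)/(v*(v^2 + 2*v - 8))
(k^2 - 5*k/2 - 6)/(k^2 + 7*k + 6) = (k^2 - 5*k/2 - 6)/(k^2 + 7*k + 6)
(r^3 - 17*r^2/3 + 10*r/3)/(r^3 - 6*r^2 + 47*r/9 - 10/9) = 3*r/(3*r - 1)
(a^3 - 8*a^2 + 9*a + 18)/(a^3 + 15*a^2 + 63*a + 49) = (a^2 - 9*a + 18)/(a^2 + 14*a + 49)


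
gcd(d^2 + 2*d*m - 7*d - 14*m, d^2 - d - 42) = d - 7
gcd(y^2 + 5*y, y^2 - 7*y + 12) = 1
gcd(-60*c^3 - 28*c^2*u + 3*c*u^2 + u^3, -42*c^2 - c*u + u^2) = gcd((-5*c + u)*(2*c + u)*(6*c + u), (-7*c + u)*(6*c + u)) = 6*c + u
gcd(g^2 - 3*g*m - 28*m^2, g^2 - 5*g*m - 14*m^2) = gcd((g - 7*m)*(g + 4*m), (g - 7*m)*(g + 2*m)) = g - 7*m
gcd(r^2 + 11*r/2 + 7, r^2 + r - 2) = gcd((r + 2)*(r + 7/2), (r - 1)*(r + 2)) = r + 2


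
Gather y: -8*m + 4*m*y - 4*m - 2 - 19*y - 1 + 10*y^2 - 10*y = -12*m + 10*y^2 + y*(4*m - 29) - 3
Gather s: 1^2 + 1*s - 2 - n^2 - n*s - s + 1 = -n^2 - n*s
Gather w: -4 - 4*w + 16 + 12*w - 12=8*w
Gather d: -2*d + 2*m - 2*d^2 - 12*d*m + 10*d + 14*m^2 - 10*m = -2*d^2 + d*(8 - 12*m) + 14*m^2 - 8*m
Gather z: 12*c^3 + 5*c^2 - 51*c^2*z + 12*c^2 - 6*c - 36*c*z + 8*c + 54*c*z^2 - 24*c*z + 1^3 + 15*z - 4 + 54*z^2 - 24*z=12*c^3 + 17*c^2 + 2*c + z^2*(54*c + 54) + z*(-51*c^2 - 60*c - 9) - 3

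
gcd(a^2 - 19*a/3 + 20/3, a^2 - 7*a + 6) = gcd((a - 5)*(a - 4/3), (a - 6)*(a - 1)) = 1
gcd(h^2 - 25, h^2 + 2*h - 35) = h - 5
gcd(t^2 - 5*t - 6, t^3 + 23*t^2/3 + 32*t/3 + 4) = t + 1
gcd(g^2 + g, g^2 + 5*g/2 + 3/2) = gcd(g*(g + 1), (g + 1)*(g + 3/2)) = g + 1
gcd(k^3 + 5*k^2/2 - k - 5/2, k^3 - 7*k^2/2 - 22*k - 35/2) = k^2 + 7*k/2 + 5/2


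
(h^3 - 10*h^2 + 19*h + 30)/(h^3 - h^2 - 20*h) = (h^2 - 5*h - 6)/(h*(h + 4))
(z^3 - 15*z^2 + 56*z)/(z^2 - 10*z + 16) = z*(z - 7)/(z - 2)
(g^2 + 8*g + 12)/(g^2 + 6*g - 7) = (g^2 + 8*g + 12)/(g^2 + 6*g - 7)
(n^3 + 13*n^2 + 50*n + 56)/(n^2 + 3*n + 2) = (n^2 + 11*n + 28)/(n + 1)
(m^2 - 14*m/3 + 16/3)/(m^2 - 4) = (m - 8/3)/(m + 2)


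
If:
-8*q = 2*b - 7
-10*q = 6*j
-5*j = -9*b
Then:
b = -175/166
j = -315/166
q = 189/166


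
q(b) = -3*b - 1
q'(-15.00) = -3.00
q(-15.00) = 44.00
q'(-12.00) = -3.00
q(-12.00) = 35.00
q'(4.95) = -3.00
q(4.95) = -15.85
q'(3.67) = -3.00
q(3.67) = -12.01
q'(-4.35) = -3.00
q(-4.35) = 12.05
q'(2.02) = -3.00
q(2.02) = -7.06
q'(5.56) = -3.00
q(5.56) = -17.68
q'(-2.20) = -3.00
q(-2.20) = 5.60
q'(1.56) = -3.00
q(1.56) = -5.68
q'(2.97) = -3.00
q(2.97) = -9.91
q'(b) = -3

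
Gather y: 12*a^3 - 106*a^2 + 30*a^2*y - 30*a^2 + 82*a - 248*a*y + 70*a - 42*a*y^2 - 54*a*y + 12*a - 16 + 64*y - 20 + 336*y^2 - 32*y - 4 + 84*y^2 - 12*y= 12*a^3 - 136*a^2 + 164*a + y^2*(420 - 42*a) + y*(30*a^2 - 302*a + 20) - 40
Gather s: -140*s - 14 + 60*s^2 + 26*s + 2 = 60*s^2 - 114*s - 12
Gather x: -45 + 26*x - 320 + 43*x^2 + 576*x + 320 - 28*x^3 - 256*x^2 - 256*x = -28*x^3 - 213*x^2 + 346*x - 45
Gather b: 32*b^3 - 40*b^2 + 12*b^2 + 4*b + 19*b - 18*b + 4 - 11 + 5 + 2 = 32*b^3 - 28*b^2 + 5*b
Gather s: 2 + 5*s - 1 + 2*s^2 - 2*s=2*s^2 + 3*s + 1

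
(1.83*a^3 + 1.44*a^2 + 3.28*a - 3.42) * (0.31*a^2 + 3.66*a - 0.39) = 0.5673*a^5 + 7.1442*a^4 + 5.5735*a^3 + 10.383*a^2 - 13.7964*a + 1.3338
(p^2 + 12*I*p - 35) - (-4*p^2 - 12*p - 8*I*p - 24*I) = 5*p^2 + 12*p + 20*I*p - 35 + 24*I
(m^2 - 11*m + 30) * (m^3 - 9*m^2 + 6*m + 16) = m^5 - 20*m^4 + 135*m^3 - 320*m^2 + 4*m + 480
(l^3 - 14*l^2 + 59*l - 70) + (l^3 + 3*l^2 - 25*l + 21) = 2*l^3 - 11*l^2 + 34*l - 49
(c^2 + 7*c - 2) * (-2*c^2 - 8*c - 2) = -2*c^4 - 22*c^3 - 54*c^2 + 2*c + 4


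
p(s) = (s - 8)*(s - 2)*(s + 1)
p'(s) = (s - 8)*(s - 2) + (s - 8)*(s + 1) + (s - 2)*(s + 1) = 3*s^2 - 18*s + 6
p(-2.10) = -45.55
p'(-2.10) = 57.03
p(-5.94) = -546.78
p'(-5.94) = 218.77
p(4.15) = -42.63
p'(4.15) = -17.03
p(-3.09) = -117.98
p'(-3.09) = 90.26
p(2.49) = -9.42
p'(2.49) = -20.22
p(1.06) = 13.44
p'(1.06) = -9.71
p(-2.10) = -45.55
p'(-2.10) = 57.03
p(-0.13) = 15.07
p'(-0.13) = 8.39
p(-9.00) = -1496.00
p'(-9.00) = 411.00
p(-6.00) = -560.00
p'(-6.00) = 222.00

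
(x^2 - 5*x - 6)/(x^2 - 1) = (x - 6)/(x - 1)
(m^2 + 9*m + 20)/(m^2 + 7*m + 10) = (m + 4)/(m + 2)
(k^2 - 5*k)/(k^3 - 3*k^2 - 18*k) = (5 - k)/(-k^2 + 3*k + 18)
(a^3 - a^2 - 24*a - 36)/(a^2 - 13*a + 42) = (a^2 + 5*a + 6)/(a - 7)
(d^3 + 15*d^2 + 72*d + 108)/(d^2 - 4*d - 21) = (d^2 + 12*d + 36)/(d - 7)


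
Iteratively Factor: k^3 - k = (k + 1)*(k^2 - k) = k*(k + 1)*(k - 1)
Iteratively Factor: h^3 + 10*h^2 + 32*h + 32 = (h + 4)*(h^2 + 6*h + 8) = (h + 4)^2*(h + 2)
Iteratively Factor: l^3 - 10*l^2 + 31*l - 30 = (l - 2)*(l^2 - 8*l + 15) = (l - 3)*(l - 2)*(l - 5)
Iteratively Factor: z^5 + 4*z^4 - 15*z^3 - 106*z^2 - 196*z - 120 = (z + 3)*(z^4 + z^3 - 18*z^2 - 52*z - 40) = (z - 5)*(z + 3)*(z^3 + 6*z^2 + 12*z + 8) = (z - 5)*(z + 2)*(z + 3)*(z^2 + 4*z + 4) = (z - 5)*(z + 2)^2*(z + 3)*(z + 2)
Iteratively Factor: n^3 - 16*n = (n + 4)*(n^2 - 4*n) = n*(n + 4)*(n - 4)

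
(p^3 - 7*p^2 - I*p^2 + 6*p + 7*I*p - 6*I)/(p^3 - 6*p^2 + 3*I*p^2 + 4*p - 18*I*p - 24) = (p - 1)/(p + 4*I)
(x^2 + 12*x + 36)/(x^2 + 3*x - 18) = (x + 6)/(x - 3)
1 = 1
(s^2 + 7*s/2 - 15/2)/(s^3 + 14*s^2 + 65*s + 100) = (s - 3/2)/(s^2 + 9*s + 20)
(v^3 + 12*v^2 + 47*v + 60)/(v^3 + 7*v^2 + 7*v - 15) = (v + 4)/(v - 1)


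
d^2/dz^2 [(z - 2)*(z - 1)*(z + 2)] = 6*z - 2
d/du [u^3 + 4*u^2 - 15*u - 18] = 3*u^2 + 8*u - 15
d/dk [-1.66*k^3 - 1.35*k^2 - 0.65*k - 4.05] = -4.98*k^2 - 2.7*k - 0.65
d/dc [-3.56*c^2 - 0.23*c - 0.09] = -7.12*c - 0.23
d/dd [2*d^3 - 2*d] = 6*d^2 - 2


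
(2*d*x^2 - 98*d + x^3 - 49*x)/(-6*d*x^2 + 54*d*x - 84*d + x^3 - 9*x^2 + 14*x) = (2*d*x + 14*d + x^2 + 7*x)/(-6*d*x + 12*d + x^2 - 2*x)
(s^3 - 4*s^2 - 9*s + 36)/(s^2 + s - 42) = (s^3 - 4*s^2 - 9*s + 36)/(s^2 + s - 42)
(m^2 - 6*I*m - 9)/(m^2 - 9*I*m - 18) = (m - 3*I)/(m - 6*I)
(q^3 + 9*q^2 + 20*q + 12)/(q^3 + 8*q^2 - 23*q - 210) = (q^2 + 3*q + 2)/(q^2 + 2*q - 35)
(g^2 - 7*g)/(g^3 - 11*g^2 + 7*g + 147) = g/(g^2 - 4*g - 21)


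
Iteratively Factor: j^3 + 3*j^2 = (j)*(j^2 + 3*j) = j*(j + 3)*(j)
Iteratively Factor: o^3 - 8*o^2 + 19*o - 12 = (o - 4)*(o^2 - 4*o + 3) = (o - 4)*(o - 3)*(o - 1)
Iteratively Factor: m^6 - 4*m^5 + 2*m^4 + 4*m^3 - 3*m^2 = (m - 1)*(m^5 - 3*m^4 - m^3 + 3*m^2) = m*(m - 1)*(m^4 - 3*m^3 - m^2 + 3*m) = m*(m - 1)^2*(m^3 - 2*m^2 - 3*m) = m^2*(m - 1)^2*(m^2 - 2*m - 3) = m^2*(m - 3)*(m - 1)^2*(m + 1)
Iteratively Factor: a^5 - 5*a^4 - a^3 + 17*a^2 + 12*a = (a + 1)*(a^4 - 6*a^3 + 5*a^2 + 12*a) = (a + 1)^2*(a^3 - 7*a^2 + 12*a) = (a - 4)*(a + 1)^2*(a^2 - 3*a) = (a - 4)*(a - 3)*(a + 1)^2*(a)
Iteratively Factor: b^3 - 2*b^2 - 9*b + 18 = (b + 3)*(b^2 - 5*b + 6) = (b - 2)*(b + 3)*(b - 3)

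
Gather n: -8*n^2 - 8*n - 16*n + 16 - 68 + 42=-8*n^2 - 24*n - 10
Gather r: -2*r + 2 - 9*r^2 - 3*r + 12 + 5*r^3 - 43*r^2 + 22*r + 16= 5*r^3 - 52*r^2 + 17*r + 30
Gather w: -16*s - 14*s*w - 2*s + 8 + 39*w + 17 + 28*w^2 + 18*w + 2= -18*s + 28*w^2 + w*(57 - 14*s) + 27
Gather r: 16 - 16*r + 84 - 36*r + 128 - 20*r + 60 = 288 - 72*r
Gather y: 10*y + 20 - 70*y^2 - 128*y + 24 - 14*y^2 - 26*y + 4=-84*y^2 - 144*y + 48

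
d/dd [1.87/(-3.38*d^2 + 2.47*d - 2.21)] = (12.6412*d - 4.6189)/(3.38*d^2 - 2.47*d + 2.21)^2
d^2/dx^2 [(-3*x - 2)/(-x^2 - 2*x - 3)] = 2*(4*(x + 1)^2*(3*x + 2) - (9*x + 8)*(x^2 + 2*x + 3))/(x^2 + 2*x + 3)^3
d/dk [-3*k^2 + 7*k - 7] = 7 - 6*k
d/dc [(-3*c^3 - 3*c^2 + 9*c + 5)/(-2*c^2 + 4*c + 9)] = (6*c^4 - 24*c^3 - 75*c^2 - 34*c + 61)/(4*c^4 - 16*c^3 - 20*c^2 + 72*c + 81)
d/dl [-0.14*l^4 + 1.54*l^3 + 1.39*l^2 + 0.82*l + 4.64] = -0.56*l^3 + 4.62*l^2 + 2.78*l + 0.82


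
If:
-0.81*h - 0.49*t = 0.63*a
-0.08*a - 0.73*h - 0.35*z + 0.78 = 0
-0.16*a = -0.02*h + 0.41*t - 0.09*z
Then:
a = 0.841279153642703*z - 2.56486655446021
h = 1.34957441692715 - 0.571647030536187*z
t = 1.06675643183458 - 0.136677085837942*z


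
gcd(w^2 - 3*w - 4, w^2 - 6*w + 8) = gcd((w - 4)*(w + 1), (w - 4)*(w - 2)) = w - 4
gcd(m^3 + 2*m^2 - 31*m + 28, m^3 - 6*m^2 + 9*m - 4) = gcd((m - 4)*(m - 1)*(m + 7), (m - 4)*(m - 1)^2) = m^2 - 5*m + 4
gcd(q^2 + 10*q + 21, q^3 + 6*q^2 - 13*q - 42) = q + 7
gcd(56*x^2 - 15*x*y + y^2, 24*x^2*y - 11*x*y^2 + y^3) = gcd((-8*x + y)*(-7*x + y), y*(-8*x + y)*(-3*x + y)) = 8*x - y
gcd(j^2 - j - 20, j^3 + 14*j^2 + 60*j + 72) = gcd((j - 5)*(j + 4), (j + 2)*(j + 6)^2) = 1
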